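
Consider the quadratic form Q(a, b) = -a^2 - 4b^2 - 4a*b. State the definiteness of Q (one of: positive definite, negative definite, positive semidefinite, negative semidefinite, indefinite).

negative semidefinite

The associated matrix is A = [[-1, -2], [-2, -4]].
Symmetric row and column elimination reduces A to a congruent diagonal form with pivots -1, 0.
That gives 1 negative, 1 zero pivots.
Hence Q is negative semidefinite.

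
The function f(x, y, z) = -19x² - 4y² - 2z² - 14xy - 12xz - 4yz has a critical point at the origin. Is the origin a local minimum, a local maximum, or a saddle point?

The Hessian at the origin is H = [[-38, -14, -12], [-14, -8, -4], [-12, -4, -4]].
Row-reducing H symmetrically gives the diagonal entries -38, -54/19, -4/27.
That gives 3 negative pivots.
H is negative definite, so the origin is a strict local maximum.

local maximum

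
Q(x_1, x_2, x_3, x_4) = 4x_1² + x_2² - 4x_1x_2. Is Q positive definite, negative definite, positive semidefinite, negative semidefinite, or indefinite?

Write A = [[4, -2, 0, 0], [-2, 1, 0, 0], [0, 0, 0, 0], [0, 0, 0, 0]].
Applying the same elementary operations to the rows and columns of A produces a congruent diagonal matrix with entries 4, 0, 0, 0.
Counting signs: 1 positive, 3 zero.
Hence Q is positive semidefinite.

positive semidefinite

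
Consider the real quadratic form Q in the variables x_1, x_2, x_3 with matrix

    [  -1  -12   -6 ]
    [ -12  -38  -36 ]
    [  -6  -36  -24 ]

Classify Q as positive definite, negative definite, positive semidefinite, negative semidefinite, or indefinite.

Congruent diagonalization of A (simultaneous row and column reduction) yields pivots -1, 106, -12/53.
So there are 1 positive, 2 negative pivots.
Hence Q is indefinite.

indefinite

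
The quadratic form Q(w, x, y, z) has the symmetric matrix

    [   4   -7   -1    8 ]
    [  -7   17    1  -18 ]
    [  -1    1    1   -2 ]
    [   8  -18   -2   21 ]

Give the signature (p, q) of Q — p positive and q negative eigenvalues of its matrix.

(4, 0)

Congruent diagonalization of A (simultaneous row and column reduction) yields pivots 4, 19/4, 12/19, 1.
That gives 4 positive pivots.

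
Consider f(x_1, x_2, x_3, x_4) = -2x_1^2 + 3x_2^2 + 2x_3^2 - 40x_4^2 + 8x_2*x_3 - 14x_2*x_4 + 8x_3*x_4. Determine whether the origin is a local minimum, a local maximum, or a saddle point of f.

saddle point

The Hessian at the origin is H = [[-4, 0, 0, 0], [0, 6, 8, -14], [0, 8, 4, 8], [0, -14, 8, -80]].
Congruent diagonalization of H (simultaneous row and column reduction) yields pivots -4, 6, -20/3, -6.
Counting signs: 1 positive, 3 negative.
H is indefinite, so the origin is a saddle point.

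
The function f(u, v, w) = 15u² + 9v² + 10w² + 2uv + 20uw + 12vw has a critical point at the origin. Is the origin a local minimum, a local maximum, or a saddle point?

The Hessian at the origin is H = [[30, 2, 20], [2, 18, 12], [20, 12, 20]].
Symmetric row and column elimination reduces H to a congruent diagonal form with pivots 30, 268/15, 20/67.
Counting signs: 3 positive.
H is positive definite, so the origin is a strict local minimum.

local minimum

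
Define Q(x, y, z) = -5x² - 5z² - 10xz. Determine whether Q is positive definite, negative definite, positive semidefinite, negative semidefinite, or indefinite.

negative semidefinite

Write A = [[-5, 0, -5], [0, 0, 0], [-5, 0, -5]].
Applying the same elementary operations to the rows and columns of A produces a congruent diagonal matrix with entries -5, 0, 0.
Counting signs: 1 negative, 2 zero.
Hence Q is negative semidefinite.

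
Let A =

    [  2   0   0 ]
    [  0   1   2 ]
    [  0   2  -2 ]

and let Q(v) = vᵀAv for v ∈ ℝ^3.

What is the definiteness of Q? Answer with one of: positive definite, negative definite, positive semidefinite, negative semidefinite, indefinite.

indefinite

Applying the same elementary operations to the rows and columns of A produces a congruent diagonal matrix with entries 2, 1, -6.
Counting signs: 2 positive, 1 negative.
Hence Q is indefinite.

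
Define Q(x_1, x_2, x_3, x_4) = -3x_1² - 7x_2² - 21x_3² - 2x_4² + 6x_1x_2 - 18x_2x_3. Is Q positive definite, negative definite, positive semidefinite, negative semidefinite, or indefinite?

negative definite

The symmetric matrix of Q is A = [[-3, 3, 0, 0], [3, -7, -9, 0], [0, -9, -21, 0], [0, 0, 0, -2]].
Leading principal minors: Δ_1 = -3, Δ_2 = 12, Δ_3 = -9, Δ_4 = 18.
The signs alternate starting with Δ_1 < 0, so by Sylvester's criterion Q is negative definite.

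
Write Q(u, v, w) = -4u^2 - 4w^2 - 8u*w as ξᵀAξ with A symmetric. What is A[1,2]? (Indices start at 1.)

The coefficient of u·v in Q is 0. For a symmetric A this equals A[1,2] + A[2,1] = 2·A[1,2].
So A[1,2] = 0/2 = 0.

0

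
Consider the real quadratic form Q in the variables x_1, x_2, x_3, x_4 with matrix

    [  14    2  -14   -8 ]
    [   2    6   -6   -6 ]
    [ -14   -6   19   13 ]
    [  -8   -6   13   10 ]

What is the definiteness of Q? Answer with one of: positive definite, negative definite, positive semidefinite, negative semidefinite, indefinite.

positive definite

Leading principal minors: Δ_1 = 14, Δ_2 = 80, Δ_3 = 176, Δ_4 = 24.
All leading principal minors are positive, so by Sylvester's criterion Q is positive definite.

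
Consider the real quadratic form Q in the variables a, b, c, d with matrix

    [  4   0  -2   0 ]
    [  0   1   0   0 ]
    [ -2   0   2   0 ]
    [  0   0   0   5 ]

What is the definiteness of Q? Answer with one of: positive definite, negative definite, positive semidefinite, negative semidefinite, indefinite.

positive definite

An LDLᵀ factorisation of A has diagonal entries 4, 1, 1, 5.
Counting signs: 4 positive.
Hence Q is positive definite.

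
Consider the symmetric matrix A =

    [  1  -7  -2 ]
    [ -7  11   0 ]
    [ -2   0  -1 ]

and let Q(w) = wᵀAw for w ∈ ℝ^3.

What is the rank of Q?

3

Symmetric row and column elimination reduces A to a congruent diagonal form with pivots 1, -38, 3/19.
So there are 2 positive, 1 negative pivots.
The rank is the number of nonzero pivots: 3.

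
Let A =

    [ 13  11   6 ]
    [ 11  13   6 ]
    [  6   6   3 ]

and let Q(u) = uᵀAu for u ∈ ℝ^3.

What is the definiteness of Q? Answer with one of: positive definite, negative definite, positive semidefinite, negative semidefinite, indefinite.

positive semidefinite

Symmetric row and column elimination reduces A to a congruent diagonal form with pivots 13, 48/13, 0.
That gives 2 positive, 1 zero pivots.
Hence Q is positive semidefinite.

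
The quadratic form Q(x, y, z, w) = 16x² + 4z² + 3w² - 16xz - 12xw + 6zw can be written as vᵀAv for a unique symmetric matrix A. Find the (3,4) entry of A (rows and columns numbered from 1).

3

The coefficient of z·w in Q is 6. For a symmetric A this equals A[3,4] + A[4,3] = 2·A[3,4].
So A[3,4] = 6/2 = 3.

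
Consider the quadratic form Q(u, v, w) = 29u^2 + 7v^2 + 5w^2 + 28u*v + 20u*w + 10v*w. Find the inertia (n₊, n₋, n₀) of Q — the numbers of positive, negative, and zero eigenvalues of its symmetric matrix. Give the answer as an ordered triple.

Write A = [[29, 14, 10], [14, 7, 5], [10, 5, 5]].
An LDLᵀ factorisation of A has diagonal entries 29, 7/29, 10/7.
Counting signs: 3 positive.

(3, 0, 0)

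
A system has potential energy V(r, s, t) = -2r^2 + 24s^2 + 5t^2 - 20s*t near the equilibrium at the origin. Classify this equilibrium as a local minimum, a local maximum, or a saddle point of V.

The Hessian at the origin is H = [[-4, 0, 0], [0, 48, -20], [0, -20, 10]].
Applying the same elementary operations to the rows and columns of H produces a congruent diagonal matrix with entries -4, 48, 5/3.
So there are 2 positive, 1 negative pivots.
H is indefinite, so the origin is a saddle point.

saddle point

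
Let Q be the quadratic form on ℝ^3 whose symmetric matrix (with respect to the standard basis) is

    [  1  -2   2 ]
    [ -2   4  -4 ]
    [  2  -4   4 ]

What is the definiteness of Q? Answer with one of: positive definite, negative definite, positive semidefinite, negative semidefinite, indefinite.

positive semidefinite

Congruent diagonalization of A (simultaneous row and column reduction) yields pivots 1, 0, 0.
So there are 1 positive, 2 zero pivots.
Hence Q is positive semidefinite.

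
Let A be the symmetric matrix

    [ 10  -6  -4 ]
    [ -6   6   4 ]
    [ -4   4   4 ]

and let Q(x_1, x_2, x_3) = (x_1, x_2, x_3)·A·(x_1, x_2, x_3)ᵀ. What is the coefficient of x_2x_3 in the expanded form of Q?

The coefficient of x_2x_3 is A[2,3] + A[3,2] = 2·4 = 8.

8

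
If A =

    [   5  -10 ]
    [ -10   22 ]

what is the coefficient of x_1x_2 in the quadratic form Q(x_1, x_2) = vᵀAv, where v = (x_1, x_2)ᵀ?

-20

The coefficient of x_1x_2 is A[1,2] + A[2,1] = 2·(-10) = -20.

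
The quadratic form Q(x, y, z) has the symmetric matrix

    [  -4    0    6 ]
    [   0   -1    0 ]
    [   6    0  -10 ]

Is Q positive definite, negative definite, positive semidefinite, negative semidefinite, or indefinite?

Leading principal minors: Δ_1 = -4, Δ_2 = 4, Δ_3 = -4.
The signs alternate starting with Δ_1 < 0, so by Sylvester's criterion Q is negative definite.

negative definite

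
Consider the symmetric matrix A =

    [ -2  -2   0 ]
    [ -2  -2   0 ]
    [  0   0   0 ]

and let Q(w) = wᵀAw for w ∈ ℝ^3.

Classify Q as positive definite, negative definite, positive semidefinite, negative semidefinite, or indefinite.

negative semidefinite

Row-reducing A symmetrically gives the diagonal entries -2, 0, 0.
That gives 1 negative, 2 zero pivots.
Hence Q is negative semidefinite.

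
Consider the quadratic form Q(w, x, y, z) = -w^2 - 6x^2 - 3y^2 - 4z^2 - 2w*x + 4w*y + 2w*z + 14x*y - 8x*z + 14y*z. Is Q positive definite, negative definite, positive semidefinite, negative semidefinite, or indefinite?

indefinite

The symmetric matrix is A = [[-1, -1, 2, 1], [-1, -6, 7, -4], [2, 7, -3, 7], [1, -4, 7, -4]].
Symmetric row and column elimination reduces A to a congruent diagonal form with pivots -1, -5, 6, -2/3.
Counting signs: 1 positive, 3 negative.
Hence Q is indefinite.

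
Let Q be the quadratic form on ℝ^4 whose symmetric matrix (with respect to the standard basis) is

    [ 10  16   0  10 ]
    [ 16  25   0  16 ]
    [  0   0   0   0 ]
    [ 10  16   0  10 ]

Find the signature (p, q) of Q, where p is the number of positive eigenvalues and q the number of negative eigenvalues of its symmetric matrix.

(1, 1)

Row-reducing A symmetrically gives the diagonal entries 10, -3/5, 0, 0.
So there are 1 positive, 1 negative, 2 zero pivots.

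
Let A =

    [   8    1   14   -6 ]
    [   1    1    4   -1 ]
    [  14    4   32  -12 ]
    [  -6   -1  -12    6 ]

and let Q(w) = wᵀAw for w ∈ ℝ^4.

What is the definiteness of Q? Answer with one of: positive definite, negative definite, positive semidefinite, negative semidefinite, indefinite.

positive definite

Leading principal minors: Δ_1 = 8, Δ_2 = 7, Δ_3 = 12, Δ_4 = 12.
All leading principal minors are positive, so by Sylvester's criterion Q is positive definite.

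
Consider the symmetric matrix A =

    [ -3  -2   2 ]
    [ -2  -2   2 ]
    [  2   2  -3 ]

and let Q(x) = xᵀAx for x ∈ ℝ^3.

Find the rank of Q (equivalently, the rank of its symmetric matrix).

3

Symmetric row and column elimination reduces A to a congruent diagonal form with pivots -3, -2/3, -1.
So there are 3 negative pivots.
The rank is the number of nonzero pivots: 3.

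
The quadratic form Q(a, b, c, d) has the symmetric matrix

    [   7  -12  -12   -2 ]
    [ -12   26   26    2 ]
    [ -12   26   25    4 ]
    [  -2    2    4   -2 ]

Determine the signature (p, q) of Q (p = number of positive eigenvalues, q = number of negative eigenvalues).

(3, 1)

Applying the same elementary operations to the rows and columns of A produces a congruent diagonal matrix with entries 7, 38/7, -1, 20/19.
That gives 3 positive, 1 negative pivots.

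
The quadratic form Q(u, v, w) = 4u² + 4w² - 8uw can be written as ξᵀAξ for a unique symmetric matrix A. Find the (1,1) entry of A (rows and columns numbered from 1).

The coefficient of u² in Q is 4, and that is exactly A[1,1].

4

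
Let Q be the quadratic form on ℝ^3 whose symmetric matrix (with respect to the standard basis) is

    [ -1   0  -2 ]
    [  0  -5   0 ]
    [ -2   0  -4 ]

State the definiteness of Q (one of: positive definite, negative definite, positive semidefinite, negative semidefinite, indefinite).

Symmetric row and column elimination reduces A to a congruent diagonal form with pivots -1, -5, 0.
Counting signs: 2 negative, 1 zero.
Hence Q is negative semidefinite.

negative semidefinite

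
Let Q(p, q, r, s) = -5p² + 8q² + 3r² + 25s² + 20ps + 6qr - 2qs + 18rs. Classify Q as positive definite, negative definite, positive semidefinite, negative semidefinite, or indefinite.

Write A = [[-5, 0, 0, 10], [0, 8, 3, -1], [0, 3, 3, 9], [10, -1, 9, 25]].
An LDLᵀ factorisation of A has diagonal entries -5, 8, 15/8, -2.
So there are 2 positive, 2 negative pivots.
Hence Q is indefinite.

indefinite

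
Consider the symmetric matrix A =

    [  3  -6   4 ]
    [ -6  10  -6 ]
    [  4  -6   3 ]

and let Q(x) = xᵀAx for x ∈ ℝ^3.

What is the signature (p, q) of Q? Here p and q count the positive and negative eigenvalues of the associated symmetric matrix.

Applying the same elementary operations to the rows and columns of A produces a congruent diagonal matrix with entries 3, -2, -1/3.
So there are 1 positive, 2 negative pivots.

(1, 2)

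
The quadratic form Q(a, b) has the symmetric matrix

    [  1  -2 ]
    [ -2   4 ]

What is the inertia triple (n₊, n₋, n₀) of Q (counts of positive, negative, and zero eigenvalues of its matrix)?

(1, 0, 1)

Applying the same elementary operations to the rows and columns of A produces a congruent diagonal matrix with entries 1, 0.
That gives 1 positive, 1 zero pivots.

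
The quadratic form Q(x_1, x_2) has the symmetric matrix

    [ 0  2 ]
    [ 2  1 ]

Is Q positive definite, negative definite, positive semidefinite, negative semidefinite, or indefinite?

indefinite

For the 2×2 matrix [[0, 2], [2, 1]]: det = 0·1 − (2)² = -4, trace = 1.
det < 0 so the eigenvalues have opposite signs; the form is indefinite.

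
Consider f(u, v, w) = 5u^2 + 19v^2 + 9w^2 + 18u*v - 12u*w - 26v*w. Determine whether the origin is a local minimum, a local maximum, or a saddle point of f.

local minimum

The Hessian at the origin is H = [[10, 18, -12], [18, 38, -26], [-12, -26, 18]].
An LDLᵀ factorisation of H has diagonal entries 10, 28/5, 1/7.
That gives 3 positive pivots.
H is positive definite, so the origin is a strict local minimum.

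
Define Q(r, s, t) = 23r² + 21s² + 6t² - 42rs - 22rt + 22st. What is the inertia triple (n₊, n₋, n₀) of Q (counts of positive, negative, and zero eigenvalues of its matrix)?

Write A = [[23, -21, -11], [-21, 21, 11], [-11, 11, 6]].
Congruent diagonalization of A (simultaneous row and column reduction) yields pivots 23, 42/23, 5/21.
Counting signs: 3 positive.

(3, 0, 0)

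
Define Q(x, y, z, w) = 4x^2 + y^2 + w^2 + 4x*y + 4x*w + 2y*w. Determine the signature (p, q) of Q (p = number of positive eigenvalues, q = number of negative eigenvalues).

(1, 0)

The symmetric matrix is A = [[4, 2, 0, 2], [2, 1, 0, 1], [0, 0, 0, 0], [2, 1, 0, 1]].
Applying the same elementary operations to the rows and columns of A produces a congruent diagonal matrix with entries 4, 0, 0, 0.
Counting signs: 1 positive, 3 zero.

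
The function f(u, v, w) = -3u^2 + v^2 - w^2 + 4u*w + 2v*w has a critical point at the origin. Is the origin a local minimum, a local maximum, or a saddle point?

The Hessian at the origin is H = [[-6, 0, 4], [0, 2, 2], [4, 2, -2]].
Symmetric row and column elimination reduces H to a congruent diagonal form with pivots -6, 2, -4/3.
Counting signs: 1 positive, 2 negative.
H is indefinite, so the origin is a saddle point.

saddle point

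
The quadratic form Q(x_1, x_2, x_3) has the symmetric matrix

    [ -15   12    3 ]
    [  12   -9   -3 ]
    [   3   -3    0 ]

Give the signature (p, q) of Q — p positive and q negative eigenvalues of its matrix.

Row-reducing A symmetrically gives the diagonal entries -15, 3/5, 0.
That gives 1 positive, 1 negative, 1 zero pivots.

(1, 1)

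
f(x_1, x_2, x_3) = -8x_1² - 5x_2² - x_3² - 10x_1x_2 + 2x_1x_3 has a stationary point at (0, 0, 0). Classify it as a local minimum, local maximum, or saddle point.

The Hessian at the origin is H = [[-16, -10, 2], [-10, -10, 0], [2, 0, -2]].
Congruent diagonalization of H (simultaneous row and column reduction) yields pivots -16, -15/4, -4/3.
So there are 3 negative pivots.
H is negative definite, so the origin is a strict local maximum.

local maximum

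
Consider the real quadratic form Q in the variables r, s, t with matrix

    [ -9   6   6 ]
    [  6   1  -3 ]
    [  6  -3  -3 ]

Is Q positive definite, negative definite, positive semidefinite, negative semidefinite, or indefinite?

indefinite

Congruent diagonalization of A (simultaneous row and column reduction) yields pivots -9, 5, 4/5.
Counting signs: 2 positive, 1 negative.
Hence Q is indefinite.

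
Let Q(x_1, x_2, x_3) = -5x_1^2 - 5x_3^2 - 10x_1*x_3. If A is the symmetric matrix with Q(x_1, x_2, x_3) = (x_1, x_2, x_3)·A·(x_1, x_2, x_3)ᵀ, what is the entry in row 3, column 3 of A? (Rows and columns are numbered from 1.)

-5

The coefficient of x_3^2 in Q is -5, and that is exactly A[3,3].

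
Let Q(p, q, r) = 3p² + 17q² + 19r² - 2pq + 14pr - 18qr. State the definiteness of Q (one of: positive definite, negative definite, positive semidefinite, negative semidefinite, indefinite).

Write A = [[3, -1, 7], [-1, 17, -9], [7, -9, 19]].
Row-reducing A symmetrically gives the diagonal entries 3, 50/3, 0.
That gives 2 positive, 1 zero pivots.
Hence Q is positive semidefinite.

positive semidefinite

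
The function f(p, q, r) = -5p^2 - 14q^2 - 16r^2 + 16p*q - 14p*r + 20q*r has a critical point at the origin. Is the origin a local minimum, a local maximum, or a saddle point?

local maximum

The Hessian at the origin is H = [[-10, 16, -14], [16, -28, 20], [-14, 20, -32]].
Symmetric row and column elimination reduces H to a congruent diagonal form with pivots -10, -12/5, -10.
Counting signs: 3 negative.
H is negative definite, so the origin is a strict local maximum.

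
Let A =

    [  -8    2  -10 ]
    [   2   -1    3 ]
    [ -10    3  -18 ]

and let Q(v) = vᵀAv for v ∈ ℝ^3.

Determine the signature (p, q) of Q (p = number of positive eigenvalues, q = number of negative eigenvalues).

Symmetric row and column elimination reduces A to a congruent diagonal form with pivots -8, -1/2, -5.
So there are 3 negative pivots.

(0, 3)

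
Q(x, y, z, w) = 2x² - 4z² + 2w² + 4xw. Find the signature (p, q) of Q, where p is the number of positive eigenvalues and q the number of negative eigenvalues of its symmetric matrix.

(1, 1)

The associated matrix is A = [[2, 0, 0, 2], [0, 0, 0, 0], [0, 0, -4, 0], [2, 0, 0, 2]].
Congruent diagonalization of A (simultaneous row and column reduction) yields pivots 2, 0, -4, 0.
So there are 1 positive, 1 negative, 2 zero pivots.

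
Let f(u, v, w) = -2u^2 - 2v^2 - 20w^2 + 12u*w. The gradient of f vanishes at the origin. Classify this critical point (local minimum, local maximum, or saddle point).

local maximum

The Hessian at the origin is H = [[-4, 0, 12], [0, -4, 0], [12, 0, -40]].
Row-reducing H symmetrically gives the diagonal entries -4, -4, -4.
So there are 3 negative pivots.
H is negative definite, so the origin is a strict local maximum.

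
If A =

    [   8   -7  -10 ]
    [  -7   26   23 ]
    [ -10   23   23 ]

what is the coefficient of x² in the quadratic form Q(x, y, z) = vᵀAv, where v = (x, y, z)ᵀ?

The coefficient of x² is the diagonal entry A[1,1] = 8.

8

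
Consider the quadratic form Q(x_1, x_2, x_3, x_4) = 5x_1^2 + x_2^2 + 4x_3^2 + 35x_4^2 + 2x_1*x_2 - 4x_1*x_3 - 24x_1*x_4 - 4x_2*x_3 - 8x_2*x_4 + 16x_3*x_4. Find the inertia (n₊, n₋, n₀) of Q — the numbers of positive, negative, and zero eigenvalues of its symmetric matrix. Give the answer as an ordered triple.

The symmetric matrix is A = [[5, 1, -2, -12], [1, 1, -2, -4], [-2, -2, 4, 8], [-12, -4, 8, 35]].
Row-reducing A symmetrically gives the diagonal entries 5, 4/5, 0, 3.
That gives 3 positive, 1 zero pivots.

(3, 0, 1)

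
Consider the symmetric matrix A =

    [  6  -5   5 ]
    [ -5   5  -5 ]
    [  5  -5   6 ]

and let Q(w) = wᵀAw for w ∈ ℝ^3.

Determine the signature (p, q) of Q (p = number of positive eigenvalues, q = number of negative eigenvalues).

(3, 0)

An LDLᵀ factorisation of A has diagonal entries 6, 5/6, 1.
That gives 3 positive pivots.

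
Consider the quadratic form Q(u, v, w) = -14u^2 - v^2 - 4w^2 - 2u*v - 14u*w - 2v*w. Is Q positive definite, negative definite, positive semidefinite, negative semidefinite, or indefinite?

The symmetric matrix of Q is A = [[-14, -1, -7], [-1, -1, -1], [-7, -1, -4]].
Leading principal minors: Δ_1 = -14, Δ_2 = 13, Δ_3 = -3.
The signs alternate starting with Δ_1 < 0, so by Sylvester's criterion Q is negative definite.

negative definite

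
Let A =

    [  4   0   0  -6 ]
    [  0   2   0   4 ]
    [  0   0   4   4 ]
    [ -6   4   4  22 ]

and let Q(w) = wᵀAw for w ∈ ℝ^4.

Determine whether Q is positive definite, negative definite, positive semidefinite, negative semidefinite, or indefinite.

positive definite

Leading principal minors: Δ_1 = 4, Δ_2 = 8, Δ_3 = 32, Δ_4 = 32.
All leading principal minors are positive, so by Sylvester's criterion Q is positive definite.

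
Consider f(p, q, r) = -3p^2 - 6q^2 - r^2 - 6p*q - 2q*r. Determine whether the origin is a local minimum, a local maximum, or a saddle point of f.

The Hessian at the origin is H = [[-6, -6, 0], [-6, -12, -2], [0, -2, -2]].
An LDLᵀ factorisation of H has diagonal entries -6, -6, -4/3.
Counting signs: 3 negative.
H is negative definite, so the origin is a strict local maximum.

local maximum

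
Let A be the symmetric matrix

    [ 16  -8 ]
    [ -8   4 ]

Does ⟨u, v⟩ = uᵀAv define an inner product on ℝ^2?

Row-reducing A symmetrically gives the diagonal entries 16, 0.
Counting signs: 1 positive, 1 zero.
Hence Q is positive semidefinite.
⟨·,·⟩ is an inner product exactly when A is positive definite.

no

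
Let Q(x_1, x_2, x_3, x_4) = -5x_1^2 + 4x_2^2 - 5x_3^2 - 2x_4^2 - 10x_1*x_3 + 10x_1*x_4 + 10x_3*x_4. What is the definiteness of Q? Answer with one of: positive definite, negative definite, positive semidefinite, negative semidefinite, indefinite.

The symmetric matrix is A = [[-5, 0, -5, 5], [0, 4, 0, 0], [-5, 0, -5, 5], [5, 0, 5, -2]].
Applying the same elementary operations to the rows and columns of A produces a congruent diagonal matrix with entries -5, 4, 0, 3.
So there are 2 positive, 1 negative, 1 zero pivots.
Hence Q is indefinite.

indefinite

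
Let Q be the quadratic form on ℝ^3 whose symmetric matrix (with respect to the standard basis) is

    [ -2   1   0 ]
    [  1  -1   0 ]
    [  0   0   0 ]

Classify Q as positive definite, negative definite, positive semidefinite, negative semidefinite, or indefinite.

Congruent diagonalization of A (simultaneous row and column reduction) yields pivots -2, -1/2, 0.
Counting signs: 2 negative, 1 zero.
Hence Q is negative semidefinite.

negative semidefinite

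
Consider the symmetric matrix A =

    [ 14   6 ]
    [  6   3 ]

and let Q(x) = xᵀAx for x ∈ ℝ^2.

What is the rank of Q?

Row-reducing A symmetrically gives the diagonal entries 14, 3/7.
Counting signs: 2 positive.
The rank is the number of nonzero pivots: 2.

2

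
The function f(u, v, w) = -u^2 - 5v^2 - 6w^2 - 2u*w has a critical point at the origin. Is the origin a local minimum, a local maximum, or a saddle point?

The Hessian at the origin is H = [[-2, 0, -2], [0, -10, 0], [-2, 0, -12]].
Applying the same elementary operations to the rows and columns of H produces a congruent diagonal matrix with entries -2, -10, -10.
That gives 3 negative pivots.
H is negative definite, so the origin is a strict local maximum.

local maximum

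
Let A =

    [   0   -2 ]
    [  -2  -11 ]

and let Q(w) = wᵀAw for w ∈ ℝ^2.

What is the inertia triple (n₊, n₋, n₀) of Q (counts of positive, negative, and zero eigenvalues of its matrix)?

(1, 1, 0)

By Sylvester's law of inertia any congruent diagonalization of A has 1 positive, 1 negative and 0 zero entries.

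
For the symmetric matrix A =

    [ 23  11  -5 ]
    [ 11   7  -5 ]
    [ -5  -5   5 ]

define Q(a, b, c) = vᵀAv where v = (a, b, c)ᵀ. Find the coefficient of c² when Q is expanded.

The coefficient of c² is the diagonal entry A[3,3] = 5.

5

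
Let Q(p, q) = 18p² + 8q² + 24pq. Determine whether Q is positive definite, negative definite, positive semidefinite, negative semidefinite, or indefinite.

The symmetric matrix of Q is [[18, 12], [12, 8]].
For the 2×2 matrix [[18, 12], [12, 8]]: det = 18·8 − (12)² = 0, trace = 26.
det = 0 so one eigenvalue is zero; the form is semidefinite with the sign of the trace.

positive semidefinite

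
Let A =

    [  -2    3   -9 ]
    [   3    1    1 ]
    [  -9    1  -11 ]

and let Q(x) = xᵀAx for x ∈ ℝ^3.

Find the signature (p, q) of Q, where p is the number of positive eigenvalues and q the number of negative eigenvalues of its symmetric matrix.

Applying the same elementary operations to the rows and columns of A produces a congruent diagonal matrix with entries -2, 11/2, 12/11.
Counting signs: 2 positive, 1 negative.

(2, 1)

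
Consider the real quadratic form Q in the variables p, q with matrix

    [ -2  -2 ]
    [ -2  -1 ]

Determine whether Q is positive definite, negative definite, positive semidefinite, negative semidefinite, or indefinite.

Congruent diagonalization of A (simultaneous row and column reduction) yields pivots -2, 1.
That gives 1 positive, 1 negative pivots.
Hence Q is indefinite.

indefinite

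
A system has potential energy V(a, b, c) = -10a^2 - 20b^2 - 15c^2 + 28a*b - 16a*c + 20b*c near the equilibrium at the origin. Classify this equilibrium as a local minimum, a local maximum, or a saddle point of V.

The Hessian at the origin is H = [[-20, 28, -16], [28, -40, 20], [-16, 20, -30]].
Row-reducing H symmetrically gives the diagonal entries -20, -4/5, -10.
That gives 3 negative pivots.
H is negative definite, so the origin is a strict local maximum.

local maximum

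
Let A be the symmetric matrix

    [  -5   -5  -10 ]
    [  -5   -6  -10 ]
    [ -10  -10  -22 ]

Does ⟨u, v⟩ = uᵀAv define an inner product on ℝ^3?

no

An LDLᵀ factorisation of A has diagonal entries -5, -1, -2.
Counting signs: 3 negative.
Hence Q is negative definite.
⟨·,·⟩ is an inner product exactly when A is positive definite.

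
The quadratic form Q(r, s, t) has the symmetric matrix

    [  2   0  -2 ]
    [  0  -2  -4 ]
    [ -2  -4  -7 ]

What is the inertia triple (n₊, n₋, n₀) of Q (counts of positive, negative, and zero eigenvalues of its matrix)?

(1, 2, 0)

Row-reducing A symmetrically gives the diagonal entries 2, -2, -1.
That gives 1 positive, 2 negative pivots.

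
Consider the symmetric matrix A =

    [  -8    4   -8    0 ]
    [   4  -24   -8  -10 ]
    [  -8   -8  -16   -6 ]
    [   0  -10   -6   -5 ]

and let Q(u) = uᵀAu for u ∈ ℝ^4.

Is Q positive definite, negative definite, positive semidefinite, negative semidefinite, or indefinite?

Leading principal minors: Δ_1 = -8, Δ_2 = 176, Δ_3 = -256, Δ_4 = 64.
The signs alternate starting with Δ_1 < 0, so by Sylvester's criterion Q is negative definite.

negative definite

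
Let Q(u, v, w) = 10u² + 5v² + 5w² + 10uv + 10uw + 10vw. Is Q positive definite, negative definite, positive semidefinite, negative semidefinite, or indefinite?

positive semidefinite

Write A = [[10, 5, 5], [5, 5, 5], [5, 5, 5]].
Row-reducing A symmetrically gives the diagonal entries 10, 5/2, 0.
Counting signs: 2 positive, 1 zero.
Hence Q is positive semidefinite.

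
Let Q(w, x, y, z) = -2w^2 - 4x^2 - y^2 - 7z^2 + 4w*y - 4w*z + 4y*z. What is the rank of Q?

Write A = [[-2, 0, 2, -2], [0, -4, 0, 0], [2, 0, -1, 2], [-2, 0, 2, -7]].
An LDLᵀ factorisation of A has diagonal entries -2, -4, 1, -5.
So there are 1 positive, 3 negative pivots.
The rank is the number of nonzero pivots: 4.

4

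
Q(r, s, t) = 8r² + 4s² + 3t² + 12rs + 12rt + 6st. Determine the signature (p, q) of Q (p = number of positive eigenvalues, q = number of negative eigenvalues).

Write A = [[8, 6, 6], [6, 4, 3], [6, 3, 3]].
An LDLᵀ factorisation of A has diagonal entries 8, -1/2, 3.
That gives 2 positive, 1 negative pivots.

(2, 1)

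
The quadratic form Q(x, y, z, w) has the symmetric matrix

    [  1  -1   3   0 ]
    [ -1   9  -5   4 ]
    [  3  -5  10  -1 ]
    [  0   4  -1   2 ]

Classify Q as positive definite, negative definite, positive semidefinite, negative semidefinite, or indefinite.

positive semidefinite

Applying the same elementary operations to the rows and columns of A produces a congruent diagonal matrix with entries 1, 8, 1/2, 0.
That gives 3 positive, 1 zero pivots.
Hence Q is positive semidefinite.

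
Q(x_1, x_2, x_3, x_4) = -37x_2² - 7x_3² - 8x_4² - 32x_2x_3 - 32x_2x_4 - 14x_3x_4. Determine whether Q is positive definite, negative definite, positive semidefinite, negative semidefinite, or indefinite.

negative semidefinite

The associated matrix is A = [[0, 0, 0, 0], [0, -37, -16, -16], [0, -16, -7, -7], [0, -16, -7, -8]].
Applying the same elementary operations to the rows and columns of A produces a congruent diagonal matrix with entries 0, -37, -3/37, -1.
So there are 3 negative, 1 zero pivots.
Hence Q is negative semidefinite.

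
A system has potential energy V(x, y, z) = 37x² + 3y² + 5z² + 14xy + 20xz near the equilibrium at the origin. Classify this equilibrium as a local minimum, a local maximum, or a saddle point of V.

local minimum

The Hessian at the origin is H = [[74, 14, 20], [14, 6, 0], [20, 0, 10]].
Symmetric row and column elimination reduces H to a congruent diagonal form with pivots 74, 124/37, 10/31.
That gives 3 positive pivots.
H is positive definite, so the origin is a strict local minimum.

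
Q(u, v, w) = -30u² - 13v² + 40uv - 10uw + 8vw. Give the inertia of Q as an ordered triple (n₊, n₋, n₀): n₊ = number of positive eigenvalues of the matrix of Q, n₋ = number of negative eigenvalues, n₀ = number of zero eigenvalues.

(1, 2, 0)

The associated matrix is A = [[-30, 20, -5], [20, -13, 4], [-5, 4, 0]].
Row-reducing A symmetrically gives the diagonal entries -30, 1/3, -1/2.
That gives 1 positive, 2 negative pivots.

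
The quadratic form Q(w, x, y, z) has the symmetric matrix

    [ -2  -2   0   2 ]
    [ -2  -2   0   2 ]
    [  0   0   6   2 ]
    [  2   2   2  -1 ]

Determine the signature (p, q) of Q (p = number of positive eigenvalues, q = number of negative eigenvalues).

(2, 1)

Congruent diagonalization of A (simultaneous row and column reduction) yields pivots -2, 0, 6, 1/3.
That gives 2 positive, 1 negative, 1 zero pivots.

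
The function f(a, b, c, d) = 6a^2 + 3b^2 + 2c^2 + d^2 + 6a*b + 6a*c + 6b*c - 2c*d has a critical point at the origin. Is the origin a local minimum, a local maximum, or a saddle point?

The Hessian at the origin is H = [[12, 6, 6, 0], [6, 6, 6, 0], [6, 6, 4, -2], [0, 0, -2, 2]].
Row-reducing H symmetrically gives the diagonal entries 12, 3, -2, 4.
Counting signs: 3 positive, 1 negative.
H is indefinite, so the origin is a saddle point.

saddle point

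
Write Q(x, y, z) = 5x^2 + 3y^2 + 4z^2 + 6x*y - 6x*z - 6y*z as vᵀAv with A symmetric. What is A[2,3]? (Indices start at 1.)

-3

The coefficient of y·z in Q is -6. For a symmetric A this equals A[2,3] + A[3,2] = 2·A[2,3].
So A[2,3] = -6/2 = -3.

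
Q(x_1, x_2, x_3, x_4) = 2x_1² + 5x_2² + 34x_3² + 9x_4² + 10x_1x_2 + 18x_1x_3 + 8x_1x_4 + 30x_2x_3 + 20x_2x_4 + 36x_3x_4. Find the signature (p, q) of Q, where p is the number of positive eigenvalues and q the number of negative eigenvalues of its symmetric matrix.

The associated matrix is A = [[2, 5, 9, 4], [5, 5, 15, 10], [9, 15, 34, 18], [4, 10, 18, 9]].
Row-reducing A symmetrically gives the diagonal entries 2, -15/2, 1, 1.
Counting signs: 3 positive, 1 negative.

(3, 1)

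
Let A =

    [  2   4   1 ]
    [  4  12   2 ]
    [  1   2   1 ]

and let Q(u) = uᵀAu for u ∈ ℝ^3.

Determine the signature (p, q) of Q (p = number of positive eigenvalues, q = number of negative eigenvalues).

(3, 0)

An LDLᵀ factorisation of A has diagonal entries 2, 4, 1/2.
That gives 3 positive pivots.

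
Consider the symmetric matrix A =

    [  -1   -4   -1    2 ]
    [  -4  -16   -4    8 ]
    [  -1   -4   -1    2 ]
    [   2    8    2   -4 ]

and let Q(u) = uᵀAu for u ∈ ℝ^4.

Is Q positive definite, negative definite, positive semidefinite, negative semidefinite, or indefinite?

negative semidefinite

Congruent diagonalization of A (simultaneous row and column reduction) yields pivots -1, 0, 0, 0.
That gives 1 negative, 3 zero pivots.
Hence Q is negative semidefinite.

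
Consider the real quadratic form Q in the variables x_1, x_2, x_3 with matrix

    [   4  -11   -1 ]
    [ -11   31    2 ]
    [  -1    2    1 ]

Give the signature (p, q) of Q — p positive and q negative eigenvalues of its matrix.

Symmetric row and column elimination reduces A to a congruent diagonal form with pivots 4, 3/4, 0.
Counting signs: 2 positive, 1 zero.

(2, 0)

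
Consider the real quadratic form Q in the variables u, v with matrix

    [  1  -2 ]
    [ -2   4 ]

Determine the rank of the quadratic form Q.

Congruent diagonalization of A (simultaneous row and column reduction) yields pivots 1, 0.
That gives 1 positive, 1 zero pivots.
The rank is the number of nonzero pivots: 1.

1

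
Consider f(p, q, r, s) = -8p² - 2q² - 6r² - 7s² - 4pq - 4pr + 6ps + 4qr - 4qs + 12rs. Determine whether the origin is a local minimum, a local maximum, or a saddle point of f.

local maximum

The Hessian at the origin is H = [[-16, -4, -4, 6], [-4, -4, 4, -4], [-4, 4, -12, 12], [6, -4, 12, -14]].
Applying the same elementary operations to the rows and columns of H produces a congruent diagonal matrix with entries -16, -3, -8/3, -1.
Counting signs: 4 negative.
H is negative definite, so the origin is a strict local maximum.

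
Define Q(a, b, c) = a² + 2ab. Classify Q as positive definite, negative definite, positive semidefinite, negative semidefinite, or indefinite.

The associated matrix is A = [[1, 1, 0], [1, 0, 0], [0, 0, 0]].
Row-reducing A symmetrically gives the diagonal entries 1, -1, 0.
That gives 1 positive, 1 negative, 1 zero pivots.
Hence Q is indefinite.

indefinite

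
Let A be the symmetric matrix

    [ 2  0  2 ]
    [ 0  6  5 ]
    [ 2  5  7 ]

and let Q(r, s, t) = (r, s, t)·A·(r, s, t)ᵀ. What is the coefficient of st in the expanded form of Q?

10

The coefficient of st is A[2,3] + A[3,2] = 2·5 = 10.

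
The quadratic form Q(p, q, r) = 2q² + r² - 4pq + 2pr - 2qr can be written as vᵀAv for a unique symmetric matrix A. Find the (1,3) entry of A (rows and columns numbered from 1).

The coefficient of p·r in Q is 2. For a symmetric A this equals A[1,3] + A[3,1] = 2·A[1,3].
So A[1,3] = 2/2 = 1.

1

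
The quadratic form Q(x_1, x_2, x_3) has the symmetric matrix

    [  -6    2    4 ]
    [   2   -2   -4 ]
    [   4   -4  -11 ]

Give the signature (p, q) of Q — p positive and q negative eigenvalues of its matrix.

An LDLᵀ factorisation of A has diagonal entries -6, -4/3, -3.
Counting signs: 3 negative.

(0, 3)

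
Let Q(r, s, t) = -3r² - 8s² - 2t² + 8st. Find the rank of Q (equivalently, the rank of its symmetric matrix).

2

The symmetric matrix is A = [[-3, 0, 0], [0, -8, 4], [0, 4, -2]].
Symmetric row and column elimination reduces A to a congruent diagonal form with pivots -3, -8, 0.
That gives 2 negative, 1 zero pivots.
The rank is the number of nonzero pivots: 2.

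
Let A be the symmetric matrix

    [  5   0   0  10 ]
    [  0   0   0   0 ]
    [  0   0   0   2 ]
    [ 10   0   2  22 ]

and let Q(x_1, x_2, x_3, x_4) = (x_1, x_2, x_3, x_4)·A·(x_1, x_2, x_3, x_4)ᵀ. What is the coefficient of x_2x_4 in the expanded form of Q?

The coefficient of x_2x_4 is A[2,4] + A[4,2] = 2·0 = 0.

0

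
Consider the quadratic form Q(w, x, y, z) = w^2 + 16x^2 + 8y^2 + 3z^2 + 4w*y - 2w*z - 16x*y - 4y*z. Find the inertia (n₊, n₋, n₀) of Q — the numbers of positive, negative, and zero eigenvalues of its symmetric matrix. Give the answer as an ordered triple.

The associated matrix is A = [[1, 0, 2, -1], [0, 16, -8, 0], [2, -8, 8, -2], [-1, 0, -2, 3]].
Applying the same elementary operations to the rows and columns of A produces a congruent diagonal matrix with entries 1, 16, 0, 2.
That gives 3 positive, 1 zero pivots.

(3, 0, 1)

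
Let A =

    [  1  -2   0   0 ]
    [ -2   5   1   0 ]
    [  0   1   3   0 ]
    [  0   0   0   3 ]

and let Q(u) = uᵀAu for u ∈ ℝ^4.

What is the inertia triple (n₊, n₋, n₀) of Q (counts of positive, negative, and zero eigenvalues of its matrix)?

Symmetric row and column elimination reduces A to a congruent diagonal form with pivots 1, 1, 2, 3.
So there are 4 positive pivots.

(4, 0, 0)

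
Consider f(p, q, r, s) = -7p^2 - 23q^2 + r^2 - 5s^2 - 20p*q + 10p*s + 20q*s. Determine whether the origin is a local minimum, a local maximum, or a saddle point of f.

saddle point

The Hessian at the origin is H = [[-14, -20, 0, 10], [-20, -46, 0, 20], [0, 0, 2, 0], [10, 20, 0, -10]].
Congruent diagonalization of H (simultaneous row and column reduction) yields pivots -14, -122/7, 2, -60/61.
So there are 1 positive, 3 negative pivots.
H is indefinite, so the origin is a saddle point.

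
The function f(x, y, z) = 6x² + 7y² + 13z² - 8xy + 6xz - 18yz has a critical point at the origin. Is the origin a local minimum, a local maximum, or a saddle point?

The Hessian at the origin is H = [[12, -8, 6], [-8, 14, -18], [6, -18, 26]].
An LDLᵀ factorisation of H has diagonal entries 12, 26/3, 5/13.
So there are 3 positive pivots.
H is positive definite, so the origin is a strict local minimum.

local minimum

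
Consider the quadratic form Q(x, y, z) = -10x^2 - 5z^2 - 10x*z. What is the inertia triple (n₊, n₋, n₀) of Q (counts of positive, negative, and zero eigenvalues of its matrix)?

(0, 2, 1)

Write A = [[-10, 0, -5], [0, 0, 0], [-5, 0, -5]].
Applying the same elementary operations to the rows and columns of A produces a congruent diagonal matrix with entries -10, 0, -5/2.
Counting signs: 2 negative, 1 zero.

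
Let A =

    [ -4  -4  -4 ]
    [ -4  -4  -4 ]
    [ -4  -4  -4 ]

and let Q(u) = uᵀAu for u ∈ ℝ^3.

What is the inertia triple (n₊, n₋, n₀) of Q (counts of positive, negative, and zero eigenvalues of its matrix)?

(0, 1, 2)

Row-reducing A symmetrically gives the diagonal entries -4, 0, 0.
So there are 1 negative, 2 zero pivots.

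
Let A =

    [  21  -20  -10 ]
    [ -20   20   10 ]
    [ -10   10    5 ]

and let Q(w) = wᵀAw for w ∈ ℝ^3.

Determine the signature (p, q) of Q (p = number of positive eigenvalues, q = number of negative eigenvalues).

(2, 0)

Row-reducing A symmetrically gives the diagonal entries 21, 20/21, 0.
That gives 2 positive, 1 zero pivots.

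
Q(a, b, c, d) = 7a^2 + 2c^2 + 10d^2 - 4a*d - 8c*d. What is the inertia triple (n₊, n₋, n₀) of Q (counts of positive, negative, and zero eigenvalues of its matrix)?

(3, 0, 1)

The symmetric matrix is A = [[7, 0, 0, -2], [0, 0, 0, 0], [0, 0, 2, -4], [-2, 0, -4, 10]].
Symmetric row and column elimination reduces A to a congruent diagonal form with pivots 7, 0, 2, 10/7.
Counting signs: 3 positive, 1 zero.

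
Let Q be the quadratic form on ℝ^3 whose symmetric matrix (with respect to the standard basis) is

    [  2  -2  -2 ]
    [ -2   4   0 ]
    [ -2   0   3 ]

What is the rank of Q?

3

Symmetric row and column elimination reduces A to a congruent diagonal form with pivots 2, 2, -1.
So there are 2 positive, 1 negative pivots.
The rank is the number of nonzero pivots: 3.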